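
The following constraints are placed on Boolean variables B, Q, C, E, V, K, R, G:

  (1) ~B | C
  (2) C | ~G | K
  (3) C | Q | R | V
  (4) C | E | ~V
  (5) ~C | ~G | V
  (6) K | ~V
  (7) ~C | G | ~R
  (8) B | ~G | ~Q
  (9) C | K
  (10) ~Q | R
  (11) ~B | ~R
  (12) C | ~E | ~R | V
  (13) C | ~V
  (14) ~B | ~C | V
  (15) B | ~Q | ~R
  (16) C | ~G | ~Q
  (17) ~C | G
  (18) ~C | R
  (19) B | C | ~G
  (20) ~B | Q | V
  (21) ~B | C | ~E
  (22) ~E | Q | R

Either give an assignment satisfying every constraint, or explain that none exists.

Try B = True:
  (~B | C) forces C = True.
  (~B | ~R) forces R = False.
  clause (~C | R) is falsified — backtrack.
So B = False.
Set Q = False.
Set C = True.
  then (~C | G) forces G = True.
  then (~C | R) forces R = True.
  then (~C | ~G | V) forces V = True.
  then (K | ~V) forces K = True.
Set E = True.
All clauses satisfied.

B = False, Q = False, C = True, E = True, V = True, K = True, R = True, G = True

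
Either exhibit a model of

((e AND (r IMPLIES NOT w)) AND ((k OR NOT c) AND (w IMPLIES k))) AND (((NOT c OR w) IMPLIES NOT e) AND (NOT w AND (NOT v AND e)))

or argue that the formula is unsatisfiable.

v=F; r=F; k=T; c=T; w=F; e=T

  (e AND (r IMPLIES NOT w)) AND ((k OR NOT c) AND (w IMPLIES k)) = True
    e AND (r IMPLIES NOT w) = True
      r IMPLIES NOT w = True
        NOT w = True
    (k OR NOT c) AND (w IMPLIES k) = True
      k OR NOT c = True
        NOT c = False
      w IMPLIES k = True
  ((NOT c OR w) IMPLIES NOT e) AND (NOT w AND (NOT v AND e)) = True
    (NOT c OR w) IMPLIES NOT e = True
      NOT c OR w = False
        NOT c = False
      NOT e = False
    NOT w AND (NOT v AND e) = True
      NOT w = True
      NOT v AND e = True
        NOT v = True
Both conjuncts True, so the formula holds.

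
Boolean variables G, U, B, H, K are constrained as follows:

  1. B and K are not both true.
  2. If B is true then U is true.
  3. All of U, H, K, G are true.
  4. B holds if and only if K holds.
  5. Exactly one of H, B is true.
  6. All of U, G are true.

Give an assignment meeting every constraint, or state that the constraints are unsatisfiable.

Case K = True:
  (1) with K=T forces B = False.
  Constraint (4) is violated (B=F, K=T) — contradiction.
Case K = False:
  Constraint (3) is violated (K=F) — contradiction.
Both cases fail — unsatisfiable.

The formula is unsatisfiable.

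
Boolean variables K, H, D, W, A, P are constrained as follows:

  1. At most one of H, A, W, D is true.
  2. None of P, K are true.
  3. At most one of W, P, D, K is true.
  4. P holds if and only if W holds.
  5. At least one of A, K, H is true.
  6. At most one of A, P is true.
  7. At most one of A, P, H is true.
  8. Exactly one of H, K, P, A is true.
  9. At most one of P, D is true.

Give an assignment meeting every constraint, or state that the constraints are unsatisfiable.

K = False, H = False, D = False, W = False, A = True, P = False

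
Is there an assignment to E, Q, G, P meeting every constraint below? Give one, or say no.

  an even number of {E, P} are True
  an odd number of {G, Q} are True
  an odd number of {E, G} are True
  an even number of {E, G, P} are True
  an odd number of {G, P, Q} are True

Adding constraints 2, 3, 4, 5 mod 2: every variable appears an even number of times on the left, so the left side is 0.
But the right sides sum to 1 (mod 2). 0 ≠ 1 — the system is inconsistent.

Unsatisfiable — no assignment works.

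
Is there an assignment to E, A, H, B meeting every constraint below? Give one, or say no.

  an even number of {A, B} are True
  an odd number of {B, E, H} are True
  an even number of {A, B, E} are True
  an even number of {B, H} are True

UNSATISFIABLE

Adding constraints 1, 2, 3, 4 mod 2: every variable appears an even number of times on the left, so the left side is 0.
But the right sides sum to 1 (mod 2). 0 ≠ 1 — the system is inconsistent.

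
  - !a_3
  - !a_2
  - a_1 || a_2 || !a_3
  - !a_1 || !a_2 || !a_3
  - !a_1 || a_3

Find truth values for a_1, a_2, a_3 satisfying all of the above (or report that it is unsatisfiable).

a_1=F, a_2=F, a_3=F

Unit clause (!a_3) forces a_3 = False.
Unit clause (!a_2) forces a_2 = False.
In (!a_1 || a_3) only !a_1 is left, so a_1 = False.
Check each clause:
  (!a_3): !a_3 holds.
  (!a_2): !a_2 holds.
  (a_1 || a_2 || !a_3): !a_3 holds.
  (!a_1 || !a_2 || !a_3): !a_1 holds.
  (!a_1 || a_3): !a_1 holds.
All clauses satisfied.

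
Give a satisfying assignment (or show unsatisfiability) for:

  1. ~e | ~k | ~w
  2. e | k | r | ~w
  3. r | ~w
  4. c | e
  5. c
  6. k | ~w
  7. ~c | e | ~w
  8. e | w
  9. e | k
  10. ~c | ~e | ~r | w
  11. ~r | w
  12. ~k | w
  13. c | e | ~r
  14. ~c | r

Case c = True:
  (~c | r) forces r = True.
  (~r | w) forces w = True.
  (k | ~w) forces k = True.
  (~e | ~k | ~w) forces e = False.
  Clause (~c | e | ~w) is falsified — contradiction.
Case c = False:
  Clause (c) is falsified — contradiction.
Both cases fail, so the formula is unsatisfiable.

No satisfying assignment exists.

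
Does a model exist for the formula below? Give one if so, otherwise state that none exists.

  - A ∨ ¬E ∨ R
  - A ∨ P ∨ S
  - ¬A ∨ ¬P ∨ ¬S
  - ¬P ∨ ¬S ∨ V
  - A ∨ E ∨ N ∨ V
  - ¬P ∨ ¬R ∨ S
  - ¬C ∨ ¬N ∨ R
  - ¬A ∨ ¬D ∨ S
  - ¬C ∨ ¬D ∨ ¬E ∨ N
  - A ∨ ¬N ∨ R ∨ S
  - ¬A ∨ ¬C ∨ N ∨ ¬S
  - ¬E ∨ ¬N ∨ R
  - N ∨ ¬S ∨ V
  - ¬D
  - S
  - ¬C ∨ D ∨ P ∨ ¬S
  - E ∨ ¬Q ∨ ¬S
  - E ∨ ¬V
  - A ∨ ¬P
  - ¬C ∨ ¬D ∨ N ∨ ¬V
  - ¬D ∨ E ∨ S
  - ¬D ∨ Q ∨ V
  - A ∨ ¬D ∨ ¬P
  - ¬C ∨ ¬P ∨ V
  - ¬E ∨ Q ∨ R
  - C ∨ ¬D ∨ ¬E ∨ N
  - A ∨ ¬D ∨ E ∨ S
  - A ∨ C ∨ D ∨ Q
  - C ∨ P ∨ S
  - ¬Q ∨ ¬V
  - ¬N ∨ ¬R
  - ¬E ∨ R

Unit clause (¬D) forces D = False.
Unit clause (S) forces S = True.
Set Q = False.
Set N = True.
  then (¬N ∨ ¬R) forces R = False.
  then (¬E ∨ R) forces E = False.
  then (¬C ∨ ¬N ∨ R) forces C = False.
  then (E ∨ ¬V) forces V = False.
  then (A ∨ C ∨ D ∨ Q) forces A = True.
  then (¬A ∨ ¬P ∨ ¬S) forces P = False.
All clauses satisfied.

Q = False; N = True; V = False; P = False; E = False; S = True; R = False; A = True; C = False; D = False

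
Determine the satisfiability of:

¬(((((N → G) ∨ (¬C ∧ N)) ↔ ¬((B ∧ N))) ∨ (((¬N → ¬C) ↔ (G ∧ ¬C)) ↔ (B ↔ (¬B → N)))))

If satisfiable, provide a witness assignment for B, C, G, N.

B=T, C=F, G=F, N=T

  ¬(((((N → G) ∨ (¬C ∧ N)) ↔ ¬((B ∧ N))) ∨ (((¬N → ¬C) ↔ (G ∧ ¬C)) ↔ (B ↔ (¬B → N))))) = True
    (((N → G) ∨ (¬C ∧ N)) ↔ ¬((B ∧ N))) ∨ (((¬N → ¬C) ↔ (G ∧ ¬C)) ↔ (B ↔ (¬B → N))) = False
      ((N → G) ∨ (¬C ∧ N)) ↔ ¬((B ∧ N)) = False
        (N → G) ∨ (¬C ∧ N) = True
          N → G = False
          ¬C ∧ N = True
            ¬C = True
        ¬((B ∧ N)) = False
          B ∧ N = True
      ((¬N → ¬C) ↔ (G ∧ ¬C)) ↔ (B ↔ (¬B → N)) = False
        (¬N → ¬C) ↔ (G ∧ ¬C) = False
          ¬N → ¬C = True
            ¬N = False
            ¬C = True
          G ∧ ¬C = False
            ¬C = True
        B ↔ (¬B → N) = True
          ¬B → N = True
            ¬B = False
The formula evaluates to True.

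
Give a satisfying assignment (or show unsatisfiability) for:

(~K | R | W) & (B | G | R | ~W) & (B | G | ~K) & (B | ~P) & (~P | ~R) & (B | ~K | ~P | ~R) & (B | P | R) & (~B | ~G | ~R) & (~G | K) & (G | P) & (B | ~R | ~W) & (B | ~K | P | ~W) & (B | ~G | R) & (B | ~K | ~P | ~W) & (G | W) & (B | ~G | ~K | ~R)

B = True; P = True; W = True; G = False; K = False; R = False

Set B = True.
Set P = True.
  then (~P | ~R) forces R = False.
Try W = False:
  (~K | R | W) forces K = False.
  (~G | K) forces G = False.
  clause (G | W) is falsified — backtrack.
So W = True.
Set G = False.
Set K = False.
All clauses satisfied.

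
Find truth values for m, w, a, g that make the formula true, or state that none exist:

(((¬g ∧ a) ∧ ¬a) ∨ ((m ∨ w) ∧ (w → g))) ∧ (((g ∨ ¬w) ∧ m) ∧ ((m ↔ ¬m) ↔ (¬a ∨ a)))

The conjunct (m ↔ ¬m) ↔ (¬a ∨ a) is unsatisfiable on its own:
  m=F, a=F: evaluates to False.
  m=F, a=T: evaluates to False.
  m=T, a=F: evaluates to False.
  m=T, a=T: evaluates to False.
So the whole conjunction is unsatisfiable.

Unsatisfiable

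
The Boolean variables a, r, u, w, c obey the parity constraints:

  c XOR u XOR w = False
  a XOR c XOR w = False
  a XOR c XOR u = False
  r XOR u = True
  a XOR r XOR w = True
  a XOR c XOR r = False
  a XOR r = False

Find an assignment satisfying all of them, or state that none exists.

No satisfying assignment exists.

Adding constraints 3, 4, 6 mod 2: every variable appears an even number of times on the left, so the left side is 0.
But the right sides sum to 1 (mod 2). 0 ≠ 1 — the system is inconsistent.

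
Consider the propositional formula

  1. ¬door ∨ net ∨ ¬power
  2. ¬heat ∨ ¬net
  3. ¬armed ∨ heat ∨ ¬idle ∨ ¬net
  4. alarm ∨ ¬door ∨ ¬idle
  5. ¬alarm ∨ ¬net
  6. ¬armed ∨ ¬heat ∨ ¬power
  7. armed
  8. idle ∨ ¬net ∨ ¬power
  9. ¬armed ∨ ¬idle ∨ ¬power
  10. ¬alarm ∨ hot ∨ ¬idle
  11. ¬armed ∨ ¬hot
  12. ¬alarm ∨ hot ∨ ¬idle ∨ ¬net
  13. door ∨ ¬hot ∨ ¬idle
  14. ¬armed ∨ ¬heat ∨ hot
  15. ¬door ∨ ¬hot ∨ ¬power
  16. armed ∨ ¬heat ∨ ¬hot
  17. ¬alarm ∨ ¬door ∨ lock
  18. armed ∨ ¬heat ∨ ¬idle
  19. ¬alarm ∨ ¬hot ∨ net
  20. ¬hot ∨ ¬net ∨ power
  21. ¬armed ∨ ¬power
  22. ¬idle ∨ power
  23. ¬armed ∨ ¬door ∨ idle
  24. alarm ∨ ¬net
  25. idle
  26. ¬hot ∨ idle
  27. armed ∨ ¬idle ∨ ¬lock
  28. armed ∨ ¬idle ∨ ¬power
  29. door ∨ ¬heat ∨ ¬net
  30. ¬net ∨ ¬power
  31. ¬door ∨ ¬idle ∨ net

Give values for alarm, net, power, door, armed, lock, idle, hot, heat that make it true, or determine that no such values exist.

The formula is unsatisfiable.

Case idle = True:
  (armed) forces armed = True.
  (¬armed ∨ ¬idle ∨ ¬power) forces power = False.
  Clause (¬idle ∨ power) is falsified — contradiction.
Case idle = False:
  Clause (idle) is falsified — contradiction.
Both cases fail, so the formula is unsatisfiable.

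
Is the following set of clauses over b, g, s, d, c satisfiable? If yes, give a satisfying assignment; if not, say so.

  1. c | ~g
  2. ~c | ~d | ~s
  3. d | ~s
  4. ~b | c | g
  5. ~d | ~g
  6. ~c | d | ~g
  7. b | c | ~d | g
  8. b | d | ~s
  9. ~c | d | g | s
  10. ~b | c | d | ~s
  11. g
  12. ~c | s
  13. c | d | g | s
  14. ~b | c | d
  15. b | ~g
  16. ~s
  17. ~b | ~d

Case g = True:
  (c | ~g) forces c = True.
  (~d | ~g) forces d = False.
  Clause (~c | d | ~g) is falsified — contradiction.
Case g = False:
  Clause (g) is falsified — contradiction.
Both cases fail, so the formula is unsatisfiable.

No satisfying assignment exists.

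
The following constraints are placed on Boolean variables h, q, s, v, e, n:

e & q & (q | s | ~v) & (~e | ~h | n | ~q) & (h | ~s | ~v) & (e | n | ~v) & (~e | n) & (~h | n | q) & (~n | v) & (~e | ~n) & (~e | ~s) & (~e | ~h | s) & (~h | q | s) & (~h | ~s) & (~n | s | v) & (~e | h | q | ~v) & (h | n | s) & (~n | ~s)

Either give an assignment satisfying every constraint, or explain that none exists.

Case q = True:
  (e) forces e = True.
  (~e | n) forces n = True.
  Clause (~e | ~n) is falsified — contradiction.
Case q = False:
  Clause (q) is falsified — contradiction.
Both cases fail, so the formula is unsatisfiable.

Unsatisfiable — no assignment works.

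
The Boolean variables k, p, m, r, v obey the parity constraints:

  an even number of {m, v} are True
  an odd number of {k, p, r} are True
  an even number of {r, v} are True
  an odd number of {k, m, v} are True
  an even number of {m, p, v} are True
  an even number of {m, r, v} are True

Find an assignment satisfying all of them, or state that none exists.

k=T; p=F; m=F; r=F; v=F

{m, v}: 0 true → even ✓
{k, p, r}: 1 true → odd ✓
{r, v}: 0 true → even ✓
{k, m, v}: 1 true → odd ✓
{m, p, v}: 0 true → even ✓
{m, r, v}: 0 true → even ✓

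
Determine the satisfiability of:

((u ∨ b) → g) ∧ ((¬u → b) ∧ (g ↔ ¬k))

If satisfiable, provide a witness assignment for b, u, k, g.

b: False, u: True, k: False, g: True

  (u ∨ b) → g = True
    u ∨ b = True
  (¬u → b) ∧ (g ↔ ¬k) = True
    ¬u → b = True
      ¬u = False
    g ↔ ¬k = True
      ¬k = True
Both conjuncts True, so the formula holds.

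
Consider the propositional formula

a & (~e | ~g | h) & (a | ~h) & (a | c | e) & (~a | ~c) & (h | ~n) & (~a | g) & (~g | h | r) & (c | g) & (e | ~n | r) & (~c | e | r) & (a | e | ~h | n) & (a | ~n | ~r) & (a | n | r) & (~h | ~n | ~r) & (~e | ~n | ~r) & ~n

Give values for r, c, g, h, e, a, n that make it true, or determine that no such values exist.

r = True, c = False, g = True, h = True, e = True, a = True, n = False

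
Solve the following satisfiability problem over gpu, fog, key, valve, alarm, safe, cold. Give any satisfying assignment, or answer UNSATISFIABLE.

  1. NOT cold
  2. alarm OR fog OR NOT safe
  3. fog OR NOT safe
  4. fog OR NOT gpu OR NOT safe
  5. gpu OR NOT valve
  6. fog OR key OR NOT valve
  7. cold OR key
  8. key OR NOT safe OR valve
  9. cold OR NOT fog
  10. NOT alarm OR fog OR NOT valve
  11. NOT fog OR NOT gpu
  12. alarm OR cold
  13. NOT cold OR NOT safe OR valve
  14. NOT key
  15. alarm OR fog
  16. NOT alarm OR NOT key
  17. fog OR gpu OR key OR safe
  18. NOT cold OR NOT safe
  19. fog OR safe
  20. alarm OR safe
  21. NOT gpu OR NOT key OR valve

Case key = True:
  Clause (NOT key) is falsified — contradiction.
Case key = False:
  (NOT cold) forces cold = False.
  Clause (cold OR key) is falsified — contradiction.
Both cases fail, so the formula is unsatisfiable.

Unsatisfiable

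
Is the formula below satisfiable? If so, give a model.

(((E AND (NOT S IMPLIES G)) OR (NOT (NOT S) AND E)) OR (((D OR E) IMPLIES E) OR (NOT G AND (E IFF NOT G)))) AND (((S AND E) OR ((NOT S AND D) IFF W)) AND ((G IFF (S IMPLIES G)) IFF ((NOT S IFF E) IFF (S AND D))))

S: False; E: True; W: True; D: True; G: False

  ((E AND (NOT S IMPLIES G)) OR (NOT (NOT S) AND E)) OR (((D OR E) IMPLIES E) OR (NOT G AND (E IFF NOT G))) = True
    (E AND (NOT S IMPLIES G)) OR (NOT (NOT S) AND E) = False
      E AND (NOT S IMPLIES G) = False
        NOT S IMPLIES G = False
          NOT S = True
      NOT (NOT S) AND E = False
        NOT (NOT S) = False
          NOT S = True
    ((D OR E) IMPLIES E) OR (NOT G AND (E IFF NOT G)) = True
      (D OR E) IMPLIES E = True
        D OR E = True
      NOT G AND (E IFF NOT G) = True
        NOT G = True
        E IFF NOT G = True
          NOT G = True
  ((S AND E) OR ((NOT S AND D) IFF W)) AND ((G IFF (S IMPLIES G)) IFF ((NOT S IFF E) IFF (S AND D))) = True
    (S AND E) OR ((NOT S AND D) IFF W) = True
      S AND E = False
      (NOT S AND D) IFF W = True
        NOT S AND D = True
          NOT S = True
    (G IFF (S IMPLIES G)) IFF ((NOT S IFF E) IFF (S AND D)) = True
      G IFF (S IMPLIES G) = False
        S IMPLIES G = True
      (NOT S IFF E) IFF (S AND D) = False
        NOT S IFF E = True
          NOT S = True
        S AND D = False
Both conjuncts True, so the formula holds.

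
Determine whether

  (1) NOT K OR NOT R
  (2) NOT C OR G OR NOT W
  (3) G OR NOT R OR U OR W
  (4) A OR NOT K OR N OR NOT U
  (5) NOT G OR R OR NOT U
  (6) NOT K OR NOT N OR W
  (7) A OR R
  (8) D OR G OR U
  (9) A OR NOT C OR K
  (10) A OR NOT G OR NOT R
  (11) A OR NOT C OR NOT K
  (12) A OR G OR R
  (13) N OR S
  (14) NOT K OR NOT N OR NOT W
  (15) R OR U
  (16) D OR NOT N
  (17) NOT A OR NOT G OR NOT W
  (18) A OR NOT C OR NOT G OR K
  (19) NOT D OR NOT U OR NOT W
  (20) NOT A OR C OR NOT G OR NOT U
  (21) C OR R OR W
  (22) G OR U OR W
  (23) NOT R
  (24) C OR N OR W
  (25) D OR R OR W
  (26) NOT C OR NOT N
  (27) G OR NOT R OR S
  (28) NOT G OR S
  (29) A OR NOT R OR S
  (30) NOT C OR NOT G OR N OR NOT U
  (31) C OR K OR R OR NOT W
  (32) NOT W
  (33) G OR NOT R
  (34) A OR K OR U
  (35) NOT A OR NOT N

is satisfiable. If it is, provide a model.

Unit clause (NOT R) forces R = False.
Unit clause (NOT W) forces W = False.
In (A OR R) only A is left, so A = True.
In (R OR U) only U is left, so U = True.
In (C OR R OR W) only C is left, so C = True.
In (D OR R OR W) only D is left, so D = True.
In (NOT C OR NOT N) only NOT N is left, so N = False.
In (NOT C OR NOT G OR N OR NOT U) only NOT G is left, so G = False.
In (N OR S) only S is left, so S = True.
Set K = True.
All clauses satisfied.

W: False, C: True, D: True, R: False, U: True, N: False, G: False, A: True, S: True, K: True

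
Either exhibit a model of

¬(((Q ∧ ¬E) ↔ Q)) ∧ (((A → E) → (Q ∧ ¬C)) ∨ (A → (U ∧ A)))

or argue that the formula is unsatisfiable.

E = True, C = True, U = True, Q = True, A = True

  ¬(((Q ∧ ¬E) ↔ Q)) = True
    (Q ∧ ¬E) ↔ Q = False
      Q ∧ ¬E = False
        ¬E = False
  ((A → E) → (Q ∧ ¬C)) ∨ (A → (U ∧ A)) = True
    (A → E) → (Q ∧ ¬C) = False
      A → E = True
      Q ∧ ¬C = False
        ¬C = False
    A → (U ∧ A) = True
      U ∧ A = True
Both conjuncts True, so the formula holds.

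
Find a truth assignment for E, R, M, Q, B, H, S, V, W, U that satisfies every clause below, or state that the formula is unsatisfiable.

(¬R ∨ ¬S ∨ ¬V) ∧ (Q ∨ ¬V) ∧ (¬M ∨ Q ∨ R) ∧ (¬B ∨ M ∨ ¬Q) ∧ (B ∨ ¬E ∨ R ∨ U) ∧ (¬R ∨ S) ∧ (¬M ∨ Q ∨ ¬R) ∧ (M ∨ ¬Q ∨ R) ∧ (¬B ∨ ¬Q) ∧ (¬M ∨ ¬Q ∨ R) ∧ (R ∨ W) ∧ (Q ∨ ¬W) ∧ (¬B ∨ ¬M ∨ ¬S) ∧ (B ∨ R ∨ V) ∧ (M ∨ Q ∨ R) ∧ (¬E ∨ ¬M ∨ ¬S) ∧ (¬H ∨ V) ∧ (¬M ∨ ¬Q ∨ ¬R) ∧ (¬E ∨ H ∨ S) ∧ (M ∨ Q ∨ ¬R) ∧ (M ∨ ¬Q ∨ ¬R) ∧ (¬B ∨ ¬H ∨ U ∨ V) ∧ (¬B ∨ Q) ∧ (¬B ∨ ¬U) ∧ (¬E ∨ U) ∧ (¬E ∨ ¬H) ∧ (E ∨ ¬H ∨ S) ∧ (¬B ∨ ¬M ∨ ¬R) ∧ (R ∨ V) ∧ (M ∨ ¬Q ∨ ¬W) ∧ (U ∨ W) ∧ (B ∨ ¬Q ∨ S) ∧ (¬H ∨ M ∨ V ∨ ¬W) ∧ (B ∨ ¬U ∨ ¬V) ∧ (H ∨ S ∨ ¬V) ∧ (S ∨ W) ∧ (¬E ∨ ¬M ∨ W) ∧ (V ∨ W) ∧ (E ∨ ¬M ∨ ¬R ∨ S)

Case W = True:
  (Q ∨ ¬W) forces Q = True.
  (¬B ∨ ¬Q) forces B = False.
  (M ∨ ¬Q ∨ ¬W) forces M = True.
  (¬M ∨ ¬Q ∨ R) forces R = True.
  Clause (¬M ∨ ¬Q ∨ ¬R) is falsified — contradiction.
Case W = False:
  (R ∨ W) forces R = True.
  (¬R ∨ S) forces S = True.
  (¬R ∨ ¬S ∨ ¬V) forces V = False.
  Clause (V ∨ W) is falsified — contradiction.
Both cases fail, so the formula is unsatisfiable.

UNSATISFIABLE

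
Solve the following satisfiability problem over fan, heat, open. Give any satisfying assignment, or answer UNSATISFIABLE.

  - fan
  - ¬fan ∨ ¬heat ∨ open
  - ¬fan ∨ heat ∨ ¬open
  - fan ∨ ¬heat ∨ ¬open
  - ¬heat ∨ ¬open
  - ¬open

Unit clause (fan) forces fan = True.
Unit clause (¬open) forces open = False.
In (¬fan ∨ ¬heat ∨ open) only ¬heat is left, so heat = False.
Check each clause:
  (fan): fan holds.
  (¬fan ∨ ¬heat ∨ open): ¬heat holds.
  (¬fan ∨ heat ∨ ¬open): ¬open holds.
  (fan ∨ ¬heat ∨ ¬open): fan holds.
  (¬heat ∨ ¬open): ¬heat holds.
  (¬open): ¬open holds.
All clauses satisfied.

fan = True; heat = False; open = False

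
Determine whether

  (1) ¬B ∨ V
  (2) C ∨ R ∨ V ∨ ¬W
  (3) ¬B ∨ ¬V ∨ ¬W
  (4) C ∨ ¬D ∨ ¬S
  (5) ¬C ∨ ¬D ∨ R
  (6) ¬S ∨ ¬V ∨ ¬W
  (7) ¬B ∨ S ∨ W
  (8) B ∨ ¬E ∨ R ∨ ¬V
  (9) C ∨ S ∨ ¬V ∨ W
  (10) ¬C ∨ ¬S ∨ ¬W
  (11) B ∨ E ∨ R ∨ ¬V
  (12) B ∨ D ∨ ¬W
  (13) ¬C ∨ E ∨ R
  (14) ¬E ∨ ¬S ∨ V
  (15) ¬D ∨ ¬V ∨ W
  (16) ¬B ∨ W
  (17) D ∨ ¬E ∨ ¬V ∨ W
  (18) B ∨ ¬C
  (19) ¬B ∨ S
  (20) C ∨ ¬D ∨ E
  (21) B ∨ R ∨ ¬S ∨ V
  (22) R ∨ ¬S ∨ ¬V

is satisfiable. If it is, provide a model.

Set S = False.
  then (¬B ∨ S) forces B = False.
  then (B ∨ ¬C) forces C = False.
Set V = False.
Set E = True.
Set W = True.
  then (C ∨ R ∨ V ∨ ¬W) forces R = True.
  then (B ∨ D ∨ ¬W) forces D = True.
All clauses satisfied.

S = False, B = False, V = False, E = True, W = True, C = False, D = True, R = True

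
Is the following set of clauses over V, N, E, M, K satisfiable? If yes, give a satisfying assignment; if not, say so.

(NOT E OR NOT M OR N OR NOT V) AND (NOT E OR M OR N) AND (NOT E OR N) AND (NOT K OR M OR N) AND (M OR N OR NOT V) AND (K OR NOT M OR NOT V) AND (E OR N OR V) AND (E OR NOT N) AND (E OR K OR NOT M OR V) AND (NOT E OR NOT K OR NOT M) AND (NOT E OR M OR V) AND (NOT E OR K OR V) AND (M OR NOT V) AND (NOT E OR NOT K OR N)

Set V = True.
  then (M OR NOT V) forces M = True.
  then (K OR NOT M OR NOT V) forces K = True.
  then (NOT E OR NOT K OR NOT M) forces E = False.
  then (E OR NOT N) forces N = False.
All clauses satisfied.

V=T; N=F; E=F; M=T; K=T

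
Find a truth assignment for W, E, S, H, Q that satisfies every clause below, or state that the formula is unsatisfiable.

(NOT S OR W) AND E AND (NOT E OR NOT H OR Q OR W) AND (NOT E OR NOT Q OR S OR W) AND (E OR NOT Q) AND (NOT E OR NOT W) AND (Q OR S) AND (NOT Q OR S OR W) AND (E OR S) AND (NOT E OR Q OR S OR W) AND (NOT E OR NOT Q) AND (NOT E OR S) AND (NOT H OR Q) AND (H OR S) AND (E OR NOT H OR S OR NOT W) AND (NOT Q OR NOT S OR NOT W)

Case E = True:
  (NOT E OR NOT W) forces W = False.
  (NOT S OR W) forces S = False.
  Clause (NOT E OR S) is falsified — contradiction.
Case E = False:
  Clause (E) is falsified — contradiction.
Both cases fail, so the formula is unsatisfiable.

UNSATISFIABLE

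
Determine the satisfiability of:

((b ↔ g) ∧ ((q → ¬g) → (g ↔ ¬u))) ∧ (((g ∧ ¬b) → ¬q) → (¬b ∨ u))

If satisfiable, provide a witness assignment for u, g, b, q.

u: True; g: False; b: False; q: True

  (b ↔ g) ∧ ((q → ¬g) → (g ↔ ¬u)) = True
    b ↔ g = True
    (q → ¬g) → (g ↔ ¬u) = True
      q → ¬g = True
        ¬g = True
      g ↔ ¬u = True
        ¬u = False
  ((g ∧ ¬b) → ¬q) → (¬b ∨ u) = True
    (g ∧ ¬b) → ¬q = True
      g ∧ ¬b = False
        ¬b = True
      ¬q = False
    ¬b ∨ u = True
      ¬b = True
Both conjuncts True, so the formula holds.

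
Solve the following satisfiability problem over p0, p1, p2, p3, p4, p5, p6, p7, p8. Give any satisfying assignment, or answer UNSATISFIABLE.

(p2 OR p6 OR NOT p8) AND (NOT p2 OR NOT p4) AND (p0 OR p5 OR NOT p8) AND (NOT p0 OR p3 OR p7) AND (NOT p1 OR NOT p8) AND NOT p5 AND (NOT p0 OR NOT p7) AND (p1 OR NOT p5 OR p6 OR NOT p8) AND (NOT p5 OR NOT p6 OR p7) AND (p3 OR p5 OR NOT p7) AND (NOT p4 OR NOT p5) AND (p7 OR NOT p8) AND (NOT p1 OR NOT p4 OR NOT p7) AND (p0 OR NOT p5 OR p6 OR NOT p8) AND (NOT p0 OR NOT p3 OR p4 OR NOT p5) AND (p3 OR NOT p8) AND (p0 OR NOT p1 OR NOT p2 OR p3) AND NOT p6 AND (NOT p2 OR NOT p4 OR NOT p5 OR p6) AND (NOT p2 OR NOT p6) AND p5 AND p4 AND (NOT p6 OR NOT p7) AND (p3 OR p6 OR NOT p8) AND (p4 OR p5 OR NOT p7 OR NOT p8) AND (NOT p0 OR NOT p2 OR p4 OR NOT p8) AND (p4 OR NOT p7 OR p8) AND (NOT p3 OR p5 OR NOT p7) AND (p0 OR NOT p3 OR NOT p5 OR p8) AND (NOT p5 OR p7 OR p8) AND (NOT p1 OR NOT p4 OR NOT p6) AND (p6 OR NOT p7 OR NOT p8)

Case p5 = True:
  Clause (NOT p5) is falsified — contradiction.
Case p5 = False:
  Clause (p5) is falsified — contradiction.
Both cases fail, so the formula is unsatisfiable.

Unsatisfiable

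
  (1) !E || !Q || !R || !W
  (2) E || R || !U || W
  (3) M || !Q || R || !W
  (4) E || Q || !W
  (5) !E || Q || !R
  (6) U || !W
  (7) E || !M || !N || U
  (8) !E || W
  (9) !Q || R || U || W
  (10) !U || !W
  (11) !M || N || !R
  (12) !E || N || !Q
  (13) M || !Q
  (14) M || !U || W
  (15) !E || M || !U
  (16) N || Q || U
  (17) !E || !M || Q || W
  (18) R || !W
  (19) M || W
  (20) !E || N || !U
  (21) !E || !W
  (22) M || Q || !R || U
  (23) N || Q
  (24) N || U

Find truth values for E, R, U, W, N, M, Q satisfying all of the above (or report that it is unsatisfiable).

E=F, R=T, U=T, W=F, N=T, M=T, Q=T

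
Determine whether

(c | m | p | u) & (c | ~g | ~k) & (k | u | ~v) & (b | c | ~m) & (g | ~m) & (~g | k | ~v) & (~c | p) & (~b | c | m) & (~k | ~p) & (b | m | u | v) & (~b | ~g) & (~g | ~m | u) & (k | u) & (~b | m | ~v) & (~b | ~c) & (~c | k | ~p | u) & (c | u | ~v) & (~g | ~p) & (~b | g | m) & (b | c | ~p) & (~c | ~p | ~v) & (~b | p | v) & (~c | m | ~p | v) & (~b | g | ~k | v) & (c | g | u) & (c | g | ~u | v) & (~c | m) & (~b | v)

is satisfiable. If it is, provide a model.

u = True; g = False; b = False; m = False; k = True; c = False; v = True; p = False

Set u = True.
Set g = False.
  then (g | ~m) forces m = False.
  then (~b | g | m) forces b = False.
  then (~c | m) forces c = False.
  then (b | c | ~p) forces p = False.
  then (c | g | ~u | v) forces v = True.
Set k = True.
All clauses satisfied.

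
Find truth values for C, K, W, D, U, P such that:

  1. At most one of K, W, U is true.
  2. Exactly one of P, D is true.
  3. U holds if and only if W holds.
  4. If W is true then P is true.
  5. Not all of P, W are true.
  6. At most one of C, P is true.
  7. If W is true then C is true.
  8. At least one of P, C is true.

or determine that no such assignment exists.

C = True; K = False; W = False; D = True; U = False; P = False

  (1) {K, W, U}: 0 true — at most one ✓
  (2) {P, D}: 1 true — exactly one ✓
  (3) U=F, W=F — same ✓
  (4) W=F ⇒ P: vacuous ✓
  (5) {P, W}: 0/2 true — not all ✓
  (6) {C, P}: 1 true — at most one ✓
  (7) W=F ⇒ C: vacuous ✓
  (8) {P, C}: 1 true — at least one ✓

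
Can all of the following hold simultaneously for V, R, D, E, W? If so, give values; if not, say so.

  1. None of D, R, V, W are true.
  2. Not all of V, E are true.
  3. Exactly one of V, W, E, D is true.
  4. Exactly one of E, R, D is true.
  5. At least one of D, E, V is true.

V: False, R: False, D: False, E: True, W: False

  (1) {D, R, V, W}: 0 true — none ✓
  (2) {V, E}: 1/2 true — not all ✓
  (3) {V, W, E, D}: 1 true — exactly one ✓
  (4) {E, R, D}: 1 true — exactly one ✓
  (5) {D, E, V}: 1 true — at least one ✓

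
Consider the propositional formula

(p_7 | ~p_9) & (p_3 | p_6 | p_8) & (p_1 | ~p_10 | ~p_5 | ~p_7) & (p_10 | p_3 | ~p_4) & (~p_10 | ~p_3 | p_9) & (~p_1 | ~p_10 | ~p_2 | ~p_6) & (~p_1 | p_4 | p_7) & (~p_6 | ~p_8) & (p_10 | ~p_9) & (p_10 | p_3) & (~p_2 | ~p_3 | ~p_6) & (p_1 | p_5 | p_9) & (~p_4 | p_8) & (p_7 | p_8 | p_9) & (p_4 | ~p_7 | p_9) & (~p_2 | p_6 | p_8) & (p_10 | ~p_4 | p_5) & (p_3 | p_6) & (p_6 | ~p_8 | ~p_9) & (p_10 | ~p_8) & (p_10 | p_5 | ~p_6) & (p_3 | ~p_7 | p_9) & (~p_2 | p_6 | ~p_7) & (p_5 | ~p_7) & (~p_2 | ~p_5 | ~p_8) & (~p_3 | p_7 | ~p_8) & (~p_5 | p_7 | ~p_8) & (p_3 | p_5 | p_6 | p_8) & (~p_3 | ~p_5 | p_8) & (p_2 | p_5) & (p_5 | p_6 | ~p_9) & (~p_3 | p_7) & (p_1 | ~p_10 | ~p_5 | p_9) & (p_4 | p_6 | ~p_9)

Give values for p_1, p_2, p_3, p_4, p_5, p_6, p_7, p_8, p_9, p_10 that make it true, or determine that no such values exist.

p_1=T; p_2=F; p_3=F; p_4=F; p_5=T; p_6=T; p_7=T; p_8=F; p_9=T; p_10=T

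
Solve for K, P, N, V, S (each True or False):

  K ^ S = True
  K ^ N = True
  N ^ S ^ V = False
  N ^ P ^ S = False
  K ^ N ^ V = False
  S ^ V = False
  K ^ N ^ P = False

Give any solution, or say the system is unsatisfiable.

No satisfying assignment exists.

Adding constraints 1, 3, 5 mod 2: every variable appears an even number of times on the left, so the left side is 0.
But the right sides sum to 1 (mod 2). 0 ≠ 1 — the system is inconsistent.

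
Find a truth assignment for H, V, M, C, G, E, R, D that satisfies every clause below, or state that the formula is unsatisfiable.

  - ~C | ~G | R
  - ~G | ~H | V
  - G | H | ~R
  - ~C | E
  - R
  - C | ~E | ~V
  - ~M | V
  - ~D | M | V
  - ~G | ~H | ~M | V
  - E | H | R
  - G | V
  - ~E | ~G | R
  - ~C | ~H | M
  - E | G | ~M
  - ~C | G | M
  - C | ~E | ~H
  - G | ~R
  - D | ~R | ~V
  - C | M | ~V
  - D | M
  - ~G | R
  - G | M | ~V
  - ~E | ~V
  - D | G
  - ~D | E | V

H = False; V = True; M = True; C = False; G = True; E = False; R = True; D = True

Unit clause (R) forces R = True.
In (G | ~R) only G is left, so G = True.
Set H = False.
Try V = False:
  (~M | V) forces M = False.
  (~D | M | V) forces D = False.
  clause (D | M) is falsified — backtrack.
So V = True.
  then (D | ~R | ~V) forces D = True.
  then (~E | ~V) forces E = False.
  then (~C | E) forces C = False.
  then (C | M | ~V) forces M = True.
All clauses satisfied.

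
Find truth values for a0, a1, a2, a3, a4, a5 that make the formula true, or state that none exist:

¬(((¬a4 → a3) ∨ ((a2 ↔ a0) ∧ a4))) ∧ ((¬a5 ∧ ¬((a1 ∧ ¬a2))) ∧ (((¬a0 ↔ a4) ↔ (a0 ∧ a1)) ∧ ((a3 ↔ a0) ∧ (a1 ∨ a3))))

a0 = False, a1 = True, a2 = True, a3 = False, a4 = False, a5 = False

  ¬(((¬a4 → a3) ∨ ((a2 ↔ a0) ∧ a4))) = True
    (¬a4 → a3) ∨ ((a2 ↔ a0) ∧ a4) = False
      ¬a4 → a3 = False
        ¬a4 = True
      (a2 ↔ a0) ∧ a4 = False
        a2 ↔ a0 = False
  (¬a5 ∧ ¬((a1 ∧ ¬a2))) ∧ (((¬a0 ↔ a4) ↔ (a0 ∧ a1)) ∧ ((a3 ↔ a0) ∧ (a1 ∨ a3))) = True
    ¬a5 ∧ ¬((a1 ∧ ¬a2)) = True
      ¬a5 = True
      ¬((a1 ∧ ¬a2)) = True
        a1 ∧ ¬a2 = False
          ¬a2 = False
    ((¬a0 ↔ a4) ↔ (a0 ∧ a1)) ∧ ((a3 ↔ a0) ∧ (a1 ∨ a3)) = True
      (¬a0 ↔ a4) ↔ (a0 ∧ a1) = True
        ¬a0 ↔ a4 = False
          ¬a0 = True
        a0 ∧ a1 = False
      (a3 ↔ a0) ∧ (a1 ∨ a3) = True
        a3 ↔ a0 = True
        a1 ∨ a3 = True
Both conjuncts True, so the formula holds.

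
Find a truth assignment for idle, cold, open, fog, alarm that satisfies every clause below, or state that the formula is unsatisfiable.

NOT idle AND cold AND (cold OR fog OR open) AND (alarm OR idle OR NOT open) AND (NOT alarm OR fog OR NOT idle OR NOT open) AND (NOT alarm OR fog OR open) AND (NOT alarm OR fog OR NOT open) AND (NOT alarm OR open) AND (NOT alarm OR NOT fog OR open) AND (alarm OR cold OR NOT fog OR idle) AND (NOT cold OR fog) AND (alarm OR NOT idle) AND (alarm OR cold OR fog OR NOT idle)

Unit clause (NOT idle) forces idle = False.
Unit clause (cold) forces cold = True.
In (NOT cold OR fog) only fog is left, so fog = True.
Set open = False.
  then (NOT alarm OR open) forces alarm = False.
All clauses satisfied.

idle = False; cold = True; open = False; fog = True; alarm = False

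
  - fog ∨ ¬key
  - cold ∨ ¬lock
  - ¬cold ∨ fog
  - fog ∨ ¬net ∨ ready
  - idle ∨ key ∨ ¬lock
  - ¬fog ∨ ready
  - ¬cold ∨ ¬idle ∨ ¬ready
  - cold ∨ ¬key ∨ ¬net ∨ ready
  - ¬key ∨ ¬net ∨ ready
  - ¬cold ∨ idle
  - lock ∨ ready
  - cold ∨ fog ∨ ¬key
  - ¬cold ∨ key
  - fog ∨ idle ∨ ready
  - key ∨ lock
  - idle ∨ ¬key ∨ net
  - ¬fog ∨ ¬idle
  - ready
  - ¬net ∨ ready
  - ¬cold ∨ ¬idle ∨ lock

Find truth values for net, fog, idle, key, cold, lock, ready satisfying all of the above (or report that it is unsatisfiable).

net = True, fog = True, idle = False, key = True, cold = False, lock = False, ready = True

Unit clause (ready) forces ready = True.
Set net = True.
Try fog = False:
  (fog ∨ ¬key) forces key = False.
  (¬cold ∨ fog) forces cold = False.
  (cold ∨ ¬lock) forces lock = False.
  clause (key ∨ lock) is falsified — backtrack.
So fog = True.
  then (¬fog ∨ ¬idle) forces idle = False.
  then (¬cold ∨ idle) forces cold = False.
  then (cold ∨ ¬lock) forces lock = False.
  then (key ∨ lock) forces key = True.
All clauses satisfied.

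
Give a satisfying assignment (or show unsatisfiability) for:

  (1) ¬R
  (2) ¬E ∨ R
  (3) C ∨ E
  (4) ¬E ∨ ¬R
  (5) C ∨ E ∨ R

C = True, R = False, E = False

Unit clause (¬R) forces R = False.
In (¬E ∨ R) only ¬E is left, so E = False.
In (C ∨ E) only C is left, so C = True.
Check each clause:
  (¬R): ¬R holds.
  (¬E ∨ R): ¬E holds.
  (C ∨ E): C holds.
  (¬E ∨ ¬R): ¬E holds.
  (C ∨ E ∨ R): C holds.
All clauses satisfied.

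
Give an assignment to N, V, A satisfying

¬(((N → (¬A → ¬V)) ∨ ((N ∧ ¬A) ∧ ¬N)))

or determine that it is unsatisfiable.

N: True, V: True, A: False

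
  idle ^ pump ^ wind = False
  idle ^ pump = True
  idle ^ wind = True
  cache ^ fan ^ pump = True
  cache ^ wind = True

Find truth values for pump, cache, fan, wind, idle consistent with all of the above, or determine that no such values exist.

pump=T; cache=F; fan=F; wind=T; idle=F

idle ^ pump ^ wind = F ^ T ^ T = False ✓
idle ^ pump = F ^ T = True ✓
idle ^ wind = F ^ T = True ✓
cache ^ fan ^ pump = F ^ F ^ T = True ✓
cache ^ wind = F ^ T = True ✓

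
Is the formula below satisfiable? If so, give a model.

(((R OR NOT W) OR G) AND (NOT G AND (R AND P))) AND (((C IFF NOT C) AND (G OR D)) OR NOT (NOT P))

C = True, W = False, D = True, R = True, P = True, G = False

  ((R OR NOT W) OR G) AND (NOT G AND (R AND P)) = True
    (R OR NOT W) OR G = True
      R OR NOT W = True
        NOT W = True
    NOT G AND (R AND P) = True
      NOT G = True
      R AND P = True
  ((C IFF NOT C) AND (G OR D)) OR NOT (NOT P) = True
    (C IFF NOT C) AND (G OR D) = False
      C IFF NOT C = False
        NOT C = False
      G OR D = True
    NOT (NOT P) = True
      NOT P = False
Both conjuncts True, so the formula holds.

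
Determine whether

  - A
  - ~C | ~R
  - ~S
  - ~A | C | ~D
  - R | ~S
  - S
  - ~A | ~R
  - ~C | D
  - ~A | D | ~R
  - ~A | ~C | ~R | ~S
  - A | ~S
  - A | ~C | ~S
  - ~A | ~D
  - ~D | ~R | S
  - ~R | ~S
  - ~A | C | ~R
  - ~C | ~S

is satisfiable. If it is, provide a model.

Case S = True:
  Clause (~S) is falsified — contradiction.
Case S = False:
  Clause (S) is falsified — contradiction.
Both cases fail, so the formula is unsatisfiable.

The formula is unsatisfiable.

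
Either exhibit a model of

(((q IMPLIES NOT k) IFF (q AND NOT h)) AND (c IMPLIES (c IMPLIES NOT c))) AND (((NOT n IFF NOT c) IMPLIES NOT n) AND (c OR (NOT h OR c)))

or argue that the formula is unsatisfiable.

q: True, n: True, k: False, h: False, c: False

  ((q IMPLIES NOT k) IFF (q AND NOT h)) AND (c IMPLIES (c IMPLIES NOT c)) = True
    (q IMPLIES NOT k) IFF (q AND NOT h) = True
      q IMPLIES NOT k = True
        NOT k = True
      q AND NOT h = True
        NOT h = True
    c IMPLIES (c IMPLIES NOT c) = True
      c IMPLIES NOT c = True
        NOT c = True
  ((NOT n IFF NOT c) IMPLIES NOT n) AND (c OR (NOT h OR c)) = True
    (NOT n IFF NOT c) IMPLIES NOT n = True
      NOT n IFF NOT c = False
        NOT n = False
        NOT c = True
      NOT n = False
    c OR (NOT h OR c) = True
      NOT h OR c = True
        NOT h = True
Both conjuncts True, so the formula holds.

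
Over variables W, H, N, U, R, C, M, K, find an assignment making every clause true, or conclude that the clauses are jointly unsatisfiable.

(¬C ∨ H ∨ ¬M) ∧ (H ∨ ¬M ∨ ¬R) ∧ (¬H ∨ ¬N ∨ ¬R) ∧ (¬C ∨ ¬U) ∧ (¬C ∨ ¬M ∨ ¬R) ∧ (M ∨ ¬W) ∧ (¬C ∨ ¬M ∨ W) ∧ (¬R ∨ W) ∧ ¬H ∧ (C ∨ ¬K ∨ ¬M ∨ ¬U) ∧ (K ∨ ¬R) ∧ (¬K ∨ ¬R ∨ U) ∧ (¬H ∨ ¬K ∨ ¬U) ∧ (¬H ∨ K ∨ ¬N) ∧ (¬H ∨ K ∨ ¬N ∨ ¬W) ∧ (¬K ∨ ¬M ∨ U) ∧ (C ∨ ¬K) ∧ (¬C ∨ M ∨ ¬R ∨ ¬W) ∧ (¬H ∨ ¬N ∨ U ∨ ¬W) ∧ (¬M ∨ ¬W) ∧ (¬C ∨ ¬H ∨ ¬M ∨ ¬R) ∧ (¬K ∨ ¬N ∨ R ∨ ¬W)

W = False, H = False, N = False, U = False, R = False, C = False, M = True, K = False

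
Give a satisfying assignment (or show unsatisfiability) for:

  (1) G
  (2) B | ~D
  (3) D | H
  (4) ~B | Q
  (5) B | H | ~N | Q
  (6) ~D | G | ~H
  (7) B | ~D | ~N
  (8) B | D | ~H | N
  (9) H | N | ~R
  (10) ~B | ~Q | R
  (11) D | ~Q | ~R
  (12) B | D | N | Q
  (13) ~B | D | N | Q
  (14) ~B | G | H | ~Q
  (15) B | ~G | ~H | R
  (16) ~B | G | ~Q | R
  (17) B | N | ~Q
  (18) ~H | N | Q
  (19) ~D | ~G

B = False, Q = False, R = True, G = True, D = False, H = True, N = True

Unit clause (G) forces G = True.
In (~D | ~G) only ~D is left, so D = False.
In (D | H) only H is left, so H = True.
Try B = True:
  (~B | Q) forces Q = True.
  (~B | ~Q | R) forces R = True.
  clause (D | ~Q | ~R) is falsified — backtrack.
So B = False.
  then (B | D | ~H | N) forces N = True.
  then (B | ~G | ~H | R) forces R = True.
  then (D | ~Q | ~R) forces Q = False.
All clauses satisfied.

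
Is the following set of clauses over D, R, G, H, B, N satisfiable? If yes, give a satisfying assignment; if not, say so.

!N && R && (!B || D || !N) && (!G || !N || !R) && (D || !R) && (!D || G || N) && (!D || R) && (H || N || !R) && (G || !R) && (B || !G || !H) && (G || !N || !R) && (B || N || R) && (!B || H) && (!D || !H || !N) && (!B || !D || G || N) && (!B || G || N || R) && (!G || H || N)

Unit clause (!N) forces N = False.
Unit clause (R) forces R = True.
In (D || !R) only D is left, so D = True.
In (!D || G || N) only G is left, so G = True.
In (H || N || !R) only H is left, so H = True.
In (B || !G || !H) only B is left, so B = True.
All clauses satisfied.

D: True, R: True, G: True, H: True, B: True, N: False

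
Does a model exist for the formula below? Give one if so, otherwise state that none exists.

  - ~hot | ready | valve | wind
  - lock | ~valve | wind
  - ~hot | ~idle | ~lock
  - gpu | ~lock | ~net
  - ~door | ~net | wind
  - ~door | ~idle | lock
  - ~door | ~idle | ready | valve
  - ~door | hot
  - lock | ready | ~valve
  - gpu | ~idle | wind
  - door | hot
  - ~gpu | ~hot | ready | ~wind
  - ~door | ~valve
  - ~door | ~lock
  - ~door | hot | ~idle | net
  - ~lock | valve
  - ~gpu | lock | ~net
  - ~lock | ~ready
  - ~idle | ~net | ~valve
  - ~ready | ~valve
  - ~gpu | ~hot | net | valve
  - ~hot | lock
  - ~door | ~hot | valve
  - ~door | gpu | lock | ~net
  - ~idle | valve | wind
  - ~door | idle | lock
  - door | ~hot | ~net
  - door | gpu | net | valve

Try hot = False:
  (~door | hot) forces door = False.
  clause (door | hot) is falsified — backtrack.
So hot = True.
  then (~hot | lock) forces lock = True.
  then (~hot | ~idle | ~lock) forces idle = False.
  then (~door | ~lock) forces door = False.
  then (~lock | valve) forces valve = True.
  then (~lock | ~ready) forces ready = False.
  then (door | ~hot | ~net) forces net = False.
Set wind = False.
Set gpu = True.
All clauses satisfied.

hot=T, net=F, lock=T, ready=F, door=F, idle=F, wind=F, gpu=T, valve=T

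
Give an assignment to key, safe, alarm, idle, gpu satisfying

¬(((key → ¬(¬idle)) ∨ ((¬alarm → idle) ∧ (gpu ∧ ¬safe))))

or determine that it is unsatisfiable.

key: True; safe: True; alarm: False; idle: False; gpu: True

  ¬(((key → ¬(¬idle)) ∨ ((¬alarm → idle) ∧ (gpu ∧ ¬safe)))) = True
    (key → ¬(¬idle)) ∨ ((¬alarm → idle) ∧ (gpu ∧ ¬safe)) = False
      key → ¬(¬idle) = False
        ¬(¬idle) = False
          ¬idle = True
      (¬alarm → idle) ∧ (gpu ∧ ¬safe) = False
        ¬alarm → idle = False
          ¬alarm = True
        gpu ∧ ¬safe = False
          ¬safe = False
The formula evaluates to True.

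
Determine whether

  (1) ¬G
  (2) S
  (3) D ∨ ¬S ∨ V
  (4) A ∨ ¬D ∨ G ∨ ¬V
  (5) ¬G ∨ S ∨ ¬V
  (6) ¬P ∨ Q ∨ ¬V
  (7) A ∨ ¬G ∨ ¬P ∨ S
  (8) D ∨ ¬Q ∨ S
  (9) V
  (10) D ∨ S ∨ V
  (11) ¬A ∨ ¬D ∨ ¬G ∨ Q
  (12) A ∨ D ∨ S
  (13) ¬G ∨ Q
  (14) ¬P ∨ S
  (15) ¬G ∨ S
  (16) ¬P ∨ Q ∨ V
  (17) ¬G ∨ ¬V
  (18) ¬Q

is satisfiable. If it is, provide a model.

Q = False, G = False, P = False, V = True, S = True, A = True, D = True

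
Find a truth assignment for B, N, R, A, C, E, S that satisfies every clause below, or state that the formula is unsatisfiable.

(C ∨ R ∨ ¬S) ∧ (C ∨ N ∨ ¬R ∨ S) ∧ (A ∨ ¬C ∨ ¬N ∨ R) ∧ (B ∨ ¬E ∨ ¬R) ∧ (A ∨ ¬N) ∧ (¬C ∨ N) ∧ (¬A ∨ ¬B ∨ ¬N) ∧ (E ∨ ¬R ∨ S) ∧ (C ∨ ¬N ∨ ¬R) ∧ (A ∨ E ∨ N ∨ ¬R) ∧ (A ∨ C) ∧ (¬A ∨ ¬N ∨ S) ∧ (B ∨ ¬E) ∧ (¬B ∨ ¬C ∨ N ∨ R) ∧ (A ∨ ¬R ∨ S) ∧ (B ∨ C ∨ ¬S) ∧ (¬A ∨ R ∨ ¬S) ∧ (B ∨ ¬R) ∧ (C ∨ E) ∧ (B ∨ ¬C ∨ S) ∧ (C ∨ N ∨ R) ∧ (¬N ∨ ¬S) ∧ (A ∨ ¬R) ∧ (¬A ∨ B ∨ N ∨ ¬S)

B = True, N = False, R = True, A = True, C = False, E = True, S = True

Set B = True.
Try N = True:
  (A ∨ ¬N) forces A = True.
  clause (¬A ∨ ¬B ∨ ¬N) is falsified — backtrack.
So N = False.
  then (¬C ∨ N) forces C = False.
  then (A ∨ C) forces A = True.
  then (C ∨ E) forces E = True.
  then (C ∨ N ∨ R) forces R = True.
  then (C ∨ N ∨ ¬R ∨ S) forces S = True.
All clauses satisfied.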